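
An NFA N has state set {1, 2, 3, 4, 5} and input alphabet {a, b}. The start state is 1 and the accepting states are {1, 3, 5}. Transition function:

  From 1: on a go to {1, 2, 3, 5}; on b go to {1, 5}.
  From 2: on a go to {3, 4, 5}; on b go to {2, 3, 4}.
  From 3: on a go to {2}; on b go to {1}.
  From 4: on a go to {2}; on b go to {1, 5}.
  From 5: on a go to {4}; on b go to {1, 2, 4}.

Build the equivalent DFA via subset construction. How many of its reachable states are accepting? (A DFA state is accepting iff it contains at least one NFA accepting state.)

Start state of the DFA: {1}.
{1} --a--> {1, 2, 3, 5}  [new]
{1} --b--> {1, 5}  [new]
{1, 2, 3, 5} --a--> {1, 2, 3, 4, 5}  [new]
{1, 2, 3, 5} --b--> {1, 2, 3, 4, 5}  [seen]
{1, 5} --a--> {1, 2, 3, 4, 5}  [seen]
{1, 5} --b--> {1, 2, 4, 5}  [new]
{1, 2, 3, 4, 5} --a--> {1, 2, 3, 4, 5}  [seen]
{1, 2, 3, 4, 5} --b--> {1, 2, 3, 4, 5}  [seen]
{1, 2, 4, 5} --a--> {1, 2, 3, 4, 5}  [seen]
{1, 2, 4, 5} --b--> {1, 2, 3, 4, 5}  [seen]
Reachable DFA states: {1}, {1, 2, 3, 5}, {1, 5}, {1, 2, 3, 4, 5}, {1, 2, 4, 5}.
Accepting DFA states (contain an NFA accepting state): {1}, {1, 2, 3, 5}, {1, 5}, {1, 2, 3, 4, 5}, {1, 2, 4, 5}.

5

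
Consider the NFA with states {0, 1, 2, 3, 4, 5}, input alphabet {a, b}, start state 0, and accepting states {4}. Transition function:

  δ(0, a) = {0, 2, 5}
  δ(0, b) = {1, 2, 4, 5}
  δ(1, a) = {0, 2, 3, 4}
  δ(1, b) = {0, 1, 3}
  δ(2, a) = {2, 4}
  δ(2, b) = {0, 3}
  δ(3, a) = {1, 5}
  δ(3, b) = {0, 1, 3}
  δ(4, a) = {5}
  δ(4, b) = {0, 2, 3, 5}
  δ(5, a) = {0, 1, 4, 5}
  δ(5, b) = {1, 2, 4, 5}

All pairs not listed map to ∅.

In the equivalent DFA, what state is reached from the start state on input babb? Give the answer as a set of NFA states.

{0, 1, 2, 3, 4, 5}

Start: {0}.
δ(0,b) = {1, 2, 4, 5}.
Union: {1, 2, 4, 5}.
After b: {1, 2, 4, 5}.
δ(1,a) = {0, 2, 3, 4}; δ(2,a) = {2, 4}; δ(4,a) = {5}; δ(5,a) = {0, 1, 4, 5}.
Union: {0, 1, 2, 3, 4, 5}.
After a: {0, 1, 2, 3, 4, 5}.
δ(0,b) = {1, 2, 4, 5}; δ(1,b) = {0, 1, 3}; δ(2,b) = {0, 3}; δ(3,b) = {0, 1, 3}; δ(4,b) = {0, 2, 3, 5}; δ(5,b) = {1, 2, 4, 5}.
Union: {0, 1, 2, 3, 4, 5}.
After b: {0, 1, 2, 3, 4, 5}.
δ(0,b) = {1, 2, 4, 5}; δ(1,b) = {0, 1, 3}; δ(2,b) = {0, 3}; δ(3,b) = {0, 1, 3}; δ(4,b) = {0, 2, 3, 5}; δ(5,b) = {1, 2, 4, 5}.
Union: {0, 1, 2, 3, 4, 5}.
After b: {0, 1, 2, 3, 4, 5}.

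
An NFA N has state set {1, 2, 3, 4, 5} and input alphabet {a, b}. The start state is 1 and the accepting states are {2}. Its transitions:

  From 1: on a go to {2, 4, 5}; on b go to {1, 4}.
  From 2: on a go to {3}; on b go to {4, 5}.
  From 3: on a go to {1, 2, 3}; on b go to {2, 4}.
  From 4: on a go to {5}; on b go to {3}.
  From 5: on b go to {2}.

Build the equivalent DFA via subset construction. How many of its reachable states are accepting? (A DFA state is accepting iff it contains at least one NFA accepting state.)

Start state of the DFA: {1}.
{1} --a--> {2, 4, 5}  [new]
{1} --b--> {1, 4}  [new]
{2, 4, 5} --a--> {3, 5}  [new]
{2, 4, 5} --b--> {2, 3, 4, 5}  [new]
{1, 4} --a--> {2, 4, 5}  [seen]
{1, 4} --b--> {1, 3, 4}  [new]
{3, 5} --a--> {1, 2, 3}  [new]
{3, 5} --b--> {2, 4}  [new]
{2, 3, 4, 5} --a--> {1, 2, 3, 5}  [new]
{2, 3, 4, 5} --b--> {2, 3, 4, 5}  [seen]
{1, 3, 4} --a--> {1, 2, 3, 4, 5}  [new]
{1, 3, 4} --b--> {1, 2, 3, 4}  [new]
{1, 2, 3} --a--> {1, 2, 3, 4, 5}  [seen]
{1, 2, 3} --b--> {1, 2, 4, 5}  [new]
{2, 4} --a--> {3, 5}  [seen]
{2, 4} --b--> {3, 4, 5}  [new]
{1, 2, 3, 5} --a--> {1, 2, 3, 4, 5}  [seen]
{1, 2, 3, 5} --b--> {1, 2, 4, 5}  [seen]
{1, 2, 3, 4, 5} --a--> {1, 2, 3, 4, 5}  [seen]
{1, 2, 3, 4, 5} --b--> {1, 2, 3, 4, 5}  [seen]
{1, 2, 3, 4} --a--> {1, 2, 3, 4, 5}  [seen]
{1, 2, 3, 4} --b--> {1, 2, 3, 4, 5}  [seen]
{1, 2, 4, 5} --a--> {2, 3, 4, 5}  [seen]
{1, 2, 4, 5} --b--> {1, 2, 3, 4, 5}  [seen]
{3, 4, 5} --a--> {1, 2, 3, 5}  [seen]
{3, 4, 5} --b--> {2, 3, 4}  [new]
{2, 3, 4} --a--> {1, 2, 3, 5}  [seen]
{2, 3, 4} --b--> {2, 3, 4, 5}  [seen]
Reachable DFA states: {1}, {2, 4, 5}, {1, 4}, {3, 5}, {2, 3, 4, 5}, {1, 3, 4}, {1, 2, 3}, {2, 4}, {1, 2, 3, 5}, {1, 2, 3, 4, 5}, {1, 2, 3, 4}, {1, 2, 4, 5}, {3, 4, 5}, {2, 3, 4}.
Accepting DFA states (contain an NFA accepting state): {2, 4, 5}, {2, 3, 4, 5}, {1, 2, 3}, {2, 4}, {1, 2, 3, 5}, {1, 2, 3, 4, 5}, {1, 2, 3, 4}, {1, 2, 4, 5}, {2, 3, 4}.

9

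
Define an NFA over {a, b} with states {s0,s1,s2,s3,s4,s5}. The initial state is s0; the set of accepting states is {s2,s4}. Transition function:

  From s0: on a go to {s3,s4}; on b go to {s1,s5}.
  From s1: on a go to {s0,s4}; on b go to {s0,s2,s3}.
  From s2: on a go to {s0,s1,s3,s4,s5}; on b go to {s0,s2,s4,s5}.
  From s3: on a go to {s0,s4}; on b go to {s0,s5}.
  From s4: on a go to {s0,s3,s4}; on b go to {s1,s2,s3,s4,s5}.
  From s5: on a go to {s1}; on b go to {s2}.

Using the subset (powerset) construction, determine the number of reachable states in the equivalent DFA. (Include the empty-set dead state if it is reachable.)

10

Start state of the DFA: {s0}.
{s0} --a--> {s3,s4}  [new]
{s0} --b--> {s1,s5}  [new]
{s3,s4} --a--> {s0,s3,s4}  [new]
{s3,s4} --b--> {s0,s1,s2,s3,s4,s5}  [new]
{s1,s5} --a--> {s0,s1,s4}  [new]
{s1,s5} --b--> {s0,s2,s3}  [new]
{s0,s3,s4} --a--> {s0,s3,s4}  [seen]
{s0,s3,s4} --b--> {s0,s1,s2,s3,s4,s5}  [seen]
{s0,s1,s2,s3,s4,s5} --a--> {s0,s1,s3,s4,s5}  [new]
{s0,s1,s2,s3,s4,s5} --b--> {s0,s1,s2,s3,s4,s5}  [seen]
{s0,s1,s4} --a--> {s0,s3,s4}  [seen]
{s0,s1,s4} --b--> {s0,s1,s2,s3,s4,s5}  [seen]
{s0,s2,s3} --a--> {s0,s1,s3,s4,s5}  [seen]
{s0,s2,s3} --b--> {s0,s1,s2,s4,s5}  [new]
{s0,s1,s3,s4,s5} --a--> {s0,s1,s3,s4}  [new]
{s0,s1,s3,s4,s5} --b--> {s0,s1,s2,s3,s4,s5}  [seen]
{s0,s1,s2,s4,s5} --a--> {s0,s1,s3,s4,s5}  [seen]
{s0,s1,s2,s4,s5} --b--> {s0,s1,s2,s3,s4,s5}  [seen]
{s0,s1,s3,s4} --a--> {s0,s3,s4}  [seen]
{s0,s1,s3,s4} --b--> {s0,s1,s2,s3,s4,s5}  [seen]
Reachable DFA states: {s0}, {s3,s4}, {s1,s5}, {s0,s3,s4}, {s0,s1,s2,s3,s4,s5}, {s0,s1,s4}, {s0,s2,s3}, {s0,s1,s3,s4,s5}, {s0,s1,s2,s4,s5}, {s0,s1,s3,s4}.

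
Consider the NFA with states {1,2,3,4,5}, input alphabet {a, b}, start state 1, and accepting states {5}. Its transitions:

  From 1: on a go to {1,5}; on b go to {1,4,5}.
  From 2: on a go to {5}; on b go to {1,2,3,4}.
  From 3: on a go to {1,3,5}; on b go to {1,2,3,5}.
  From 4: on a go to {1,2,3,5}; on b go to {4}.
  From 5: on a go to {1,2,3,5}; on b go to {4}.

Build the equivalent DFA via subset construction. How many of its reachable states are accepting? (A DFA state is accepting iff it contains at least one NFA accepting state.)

Start state of the DFA: {1}.
{1} --a--> {1,5}  [new]
{1} --b--> {1,4,5}  [new]
{1,5} --a--> {1,2,3,5}  [new]
{1,5} --b--> {1,4,5}  [seen]
{1,4,5} --a--> {1,2,3,5}  [seen]
{1,4,5} --b--> {1,4,5}  [seen]
{1,2,3,5} --a--> {1,2,3,5}  [seen]
{1,2,3,5} --b--> {1,2,3,4,5}  [new]
{1,2,3,4,5} --a--> {1,2,3,5}  [seen]
{1,2,3,4,5} --b--> {1,2,3,4,5}  [seen]
Reachable DFA states: {1}, {1,5}, {1,4,5}, {1,2,3,5}, {1,2,3,4,5}.
Accepting DFA states (contain an NFA accepting state): {1,5}, {1,4,5}, {1,2,3,5}, {1,2,3,4,5}.

4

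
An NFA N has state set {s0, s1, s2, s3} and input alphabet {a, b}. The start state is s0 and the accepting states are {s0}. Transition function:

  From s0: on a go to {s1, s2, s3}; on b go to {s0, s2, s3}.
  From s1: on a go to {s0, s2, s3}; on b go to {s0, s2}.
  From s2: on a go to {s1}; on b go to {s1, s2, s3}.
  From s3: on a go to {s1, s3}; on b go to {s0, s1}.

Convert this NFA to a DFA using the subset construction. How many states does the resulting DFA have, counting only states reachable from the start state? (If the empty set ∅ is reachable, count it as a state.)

4

Start state of the DFA: {s0}.
{s0} --a--> {s1, s2, s3}  [new]
{s0} --b--> {s0, s2, s3}  [new]
{s1, s2, s3} --a--> {s0, s1, s2, s3}  [new]
{s1, s2, s3} --b--> {s0, s1, s2, s3}  [seen]
{s0, s2, s3} --a--> {s1, s2, s3}  [seen]
{s0, s2, s3} --b--> {s0, s1, s2, s3}  [seen]
{s0, s1, s2, s3} --a--> {s0, s1, s2, s3}  [seen]
{s0, s1, s2, s3} --b--> {s0, s1, s2, s3}  [seen]
Reachable DFA states: {s0}, {s1, s2, s3}, {s0, s2, s3}, {s0, s1, s2, s3}.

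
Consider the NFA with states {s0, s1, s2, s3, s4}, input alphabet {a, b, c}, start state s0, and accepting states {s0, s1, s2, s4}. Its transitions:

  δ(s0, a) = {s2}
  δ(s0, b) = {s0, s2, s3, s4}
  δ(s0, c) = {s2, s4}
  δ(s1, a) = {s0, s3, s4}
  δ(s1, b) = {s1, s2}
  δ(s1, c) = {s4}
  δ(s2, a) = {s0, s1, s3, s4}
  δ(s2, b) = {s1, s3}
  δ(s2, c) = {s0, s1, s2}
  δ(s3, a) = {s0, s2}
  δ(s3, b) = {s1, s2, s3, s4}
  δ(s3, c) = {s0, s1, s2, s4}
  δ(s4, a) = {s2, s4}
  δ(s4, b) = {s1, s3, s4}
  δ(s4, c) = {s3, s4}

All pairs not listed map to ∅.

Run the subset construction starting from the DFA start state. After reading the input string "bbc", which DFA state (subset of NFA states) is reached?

{s0, s1, s2, s3, s4}

Start: {s0}.
δ(s0,b) = {s0, s2, s3, s4}.
Union: {s0, s2, s3, s4}.
After b: {s0, s2, s3, s4}.
δ(s0,b) = {s0, s2, s3, s4}; δ(s2,b) = {s1, s3}; δ(s3,b) = {s1, s2, s3, s4}; δ(s4,b) = {s1, s3, s4}.
Union: {s0, s1, s2, s3, s4}.
After b: {s0, s1, s2, s3, s4}.
δ(s0,c) = {s2, s4}; δ(s1,c) = {s4}; δ(s2,c) = {s0, s1, s2}; δ(s3,c) = {s0, s1, s2, s4}; δ(s4,c) = {s3, s4}.
Union: {s0, s1, s2, s3, s4}.
After c: {s0, s1, s2, s3, s4}.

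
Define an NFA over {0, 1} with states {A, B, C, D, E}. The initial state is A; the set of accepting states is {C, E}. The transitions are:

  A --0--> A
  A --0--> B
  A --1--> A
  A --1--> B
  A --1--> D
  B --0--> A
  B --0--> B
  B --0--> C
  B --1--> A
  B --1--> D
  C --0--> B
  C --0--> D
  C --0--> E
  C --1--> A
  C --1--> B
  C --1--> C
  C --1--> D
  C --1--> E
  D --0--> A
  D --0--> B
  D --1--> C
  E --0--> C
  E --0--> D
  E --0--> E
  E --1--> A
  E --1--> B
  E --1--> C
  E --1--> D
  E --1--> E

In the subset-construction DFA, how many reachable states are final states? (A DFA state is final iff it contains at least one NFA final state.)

3

Start state of the DFA: {A}.
{A} --0--> {A, B}  [new]
{A} --1--> {A, B, D}  [new]
{A, B} --0--> {A, B, C}  [new]
{A, B} --1--> {A, B, D}  [seen]
{A, B, D} --0--> {A, B, C}  [seen]
{A, B, D} --1--> {A, B, C, D}  [new]
{A, B, C} --0--> {A, B, C, D, E}  [new]
{A, B, C} --1--> {A, B, C, D, E}  [seen]
{A, B, C, D} --0--> {A, B, C, D, E}  [seen]
{A, B, C, D} --1--> {A, B, C, D, E}  [seen]
{A, B, C, D, E} --0--> {A, B, C, D, E}  [seen]
{A, B, C, D, E} --1--> {A, B, C, D, E}  [seen]
Reachable DFA states: {A}, {A, B}, {A, B, D}, {A, B, C}, {A, B, C, D}, {A, B, C, D, E}.
Accepting DFA states (contain an NFA accepting state): {A, B, C}, {A, B, C, D}, {A, B, C, D, E}.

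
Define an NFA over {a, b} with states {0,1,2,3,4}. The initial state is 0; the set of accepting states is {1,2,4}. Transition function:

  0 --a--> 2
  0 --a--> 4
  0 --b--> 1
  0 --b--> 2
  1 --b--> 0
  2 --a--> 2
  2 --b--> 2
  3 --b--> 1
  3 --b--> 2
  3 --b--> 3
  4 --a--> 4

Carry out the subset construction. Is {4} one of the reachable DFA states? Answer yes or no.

no

Start state of the DFA: {0}.
{0} --a--> {2,4}  [new]
{0} --b--> {1,2}  [new]
{2,4} --a--> {2,4}  [seen]
{2,4} --b--> {2}  [new]
{1,2} --a--> {2}  [seen]
{1,2} --b--> {0,2}  [new]
{2} --a--> {2}  [seen]
{2} --b--> {2}  [seen]
{0,2} --a--> {2,4}  [seen]
{0,2} --b--> {1,2}  [seen]
Reachable DFA states: {0}, {2,4}, {1,2}, {2}, {0,2}.
{4} is not among them.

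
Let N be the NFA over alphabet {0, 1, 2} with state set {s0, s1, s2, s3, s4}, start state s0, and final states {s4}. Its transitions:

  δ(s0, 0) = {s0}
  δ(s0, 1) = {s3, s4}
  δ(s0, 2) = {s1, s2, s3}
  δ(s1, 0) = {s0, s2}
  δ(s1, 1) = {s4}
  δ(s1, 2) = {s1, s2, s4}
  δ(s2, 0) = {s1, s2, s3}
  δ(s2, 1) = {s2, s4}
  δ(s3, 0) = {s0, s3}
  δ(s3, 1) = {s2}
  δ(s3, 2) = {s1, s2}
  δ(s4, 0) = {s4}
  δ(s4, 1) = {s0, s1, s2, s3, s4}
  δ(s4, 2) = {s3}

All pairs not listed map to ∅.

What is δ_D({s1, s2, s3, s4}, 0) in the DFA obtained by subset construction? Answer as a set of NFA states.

δ(s1,0) = {s0, s2}; δ(s2,0) = {s1, s2, s3}; δ(s3,0) = {s0, s3}; δ(s4,0) = {s4}.
Union: {s0, s1, s2, s3, s4}.

{s0, s1, s2, s3, s4}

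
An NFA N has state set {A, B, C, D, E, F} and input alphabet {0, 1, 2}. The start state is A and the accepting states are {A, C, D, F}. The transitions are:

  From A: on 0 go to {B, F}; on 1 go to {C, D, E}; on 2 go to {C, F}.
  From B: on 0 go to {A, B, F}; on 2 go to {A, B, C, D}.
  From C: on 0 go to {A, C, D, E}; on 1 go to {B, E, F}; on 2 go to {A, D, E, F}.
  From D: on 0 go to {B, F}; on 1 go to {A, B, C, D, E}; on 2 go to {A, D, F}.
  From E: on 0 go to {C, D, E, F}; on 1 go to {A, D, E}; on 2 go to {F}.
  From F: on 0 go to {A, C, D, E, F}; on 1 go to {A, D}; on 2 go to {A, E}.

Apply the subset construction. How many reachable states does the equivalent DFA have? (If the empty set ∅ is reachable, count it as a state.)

Start state of the DFA: {A}.
{A} --0--> {B, F}  [new]
{A} --1--> {C, D, E}  [new]
{A} --2--> {C, F}  [new]
{B, F} --0--> {A, B, C, D, E, F}  [new]
{B, F} --1--> {A, D}  [new]
{B, F} --2--> {A, B, C, D, E}  [new]
{C, D, E} --0--> {A, B, C, D, E, F}  [seen]
{C, D, E} --1--> {A, B, C, D, E, F}  [seen]
{C, D, E} --2--> {A, D, E, F}  [new]
{C, F} --0--> {A, C, D, E, F}  [new]
{C, F} --1--> {A, B, D, E, F}  [new]
{C, F} --2--> {A, D, E, F}  [seen]
{A, B, C, D, E, F} --0--> {A, B, C, D, E, F}  [seen]
{A, B, C, D, E, F} --1--> {A, B, C, D, E, F}  [seen]
{A, B, C, D, E, F} --2--> {A, B, C, D, E, F}  [seen]
{A, D} --0--> {B, F}  [seen]
{A, D} --1--> {A, B, C, D, E}  [seen]
{A, D} --2--> {A, C, D, F}  [new]
{A, B, C, D, E} --0--> {A, B, C, D, E, F}  [seen]
{A, B, C, D, E} --1--> {A, B, C, D, E, F}  [seen]
{A, B, C, D, E} --2--> {A, B, C, D, E, F}  [seen]
{A, D, E, F} --0--> {A, B, C, D, E, F}  [seen]
{A, D, E, F} --1--> {A, B, C, D, E}  [seen]
{A, D, E, F} --2--> {A, C, D, E, F}  [seen]
{A, C, D, E, F} --0--> {A, B, C, D, E, F}  [seen]
{A, C, D, E, F} --1--> {A, B, C, D, E, F}  [seen]
{A, C, D, E, F} --2--> {A, C, D, E, F}  [seen]
{A, B, D, E, F} --0--> {A, B, C, D, E, F}  [seen]
{A, B, D, E, F} --1--> {A, B, C, D, E}  [seen]
{A, B, D, E, F} --2--> {A, B, C, D, E, F}  [seen]
{A, C, D, F} --0--> {A, B, C, D, E, F}  [seen]
{A, C, D, F} --1--> {A, B, C, D, E, F}  [seen]
{A, C, D, F} --2--> {A, C, D, E, F}  [seen]
Reachable DFA states: {A}, {B, F}, {C, D, E}, {C, F}, {A, B, C, D, E, F}, {A, D}, {A, B, C, D, E}, {A, D, E, F}, {A, C, D, E, F}, {A, B, D, E, F}, {A, C, D, F}.

11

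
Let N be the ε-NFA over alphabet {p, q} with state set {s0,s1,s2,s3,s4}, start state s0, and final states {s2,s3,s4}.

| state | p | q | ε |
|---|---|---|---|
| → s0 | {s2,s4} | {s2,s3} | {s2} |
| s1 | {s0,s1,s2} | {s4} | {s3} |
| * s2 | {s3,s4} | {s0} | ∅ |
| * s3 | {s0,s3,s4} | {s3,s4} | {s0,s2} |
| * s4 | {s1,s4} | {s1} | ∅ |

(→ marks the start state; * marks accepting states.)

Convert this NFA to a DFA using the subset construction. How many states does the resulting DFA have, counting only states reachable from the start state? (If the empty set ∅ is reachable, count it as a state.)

Start state of the DFA: {s0,s2} (ε-closure of the NFA start).
{s0,s2} --p--> {s0,s2,s3,s4}  [new]
{s0,s2} --q--> {s0,s2,s3}  [new]
{s0,s2,s3,s4} --p--> {s0,s1,s2,s3,s4}  [new]
{s0,s2,s3,s4} --q--> {s0,s1,s2,s3,s4}  [seen]
{s0,s2,s3} --p--> {s0,s2,s3,s4}  [seen]
{s0,s2,s3} --q--> {s0,s2,s3,s4}  [seen]
{s0,s1,s2,s3,s4} --p--> {s0,s1,s2,s3,s4}  [seen]
{s0,s1,s2,s3,s4} --q--> {s0,s1,s2,s3,s4}  [seen]
Reachable DFA states: {s0,s2}, {s0,s2,s3,s4}, {s0,s2,s3}, {s0,s1,s2,s3,s4}.

4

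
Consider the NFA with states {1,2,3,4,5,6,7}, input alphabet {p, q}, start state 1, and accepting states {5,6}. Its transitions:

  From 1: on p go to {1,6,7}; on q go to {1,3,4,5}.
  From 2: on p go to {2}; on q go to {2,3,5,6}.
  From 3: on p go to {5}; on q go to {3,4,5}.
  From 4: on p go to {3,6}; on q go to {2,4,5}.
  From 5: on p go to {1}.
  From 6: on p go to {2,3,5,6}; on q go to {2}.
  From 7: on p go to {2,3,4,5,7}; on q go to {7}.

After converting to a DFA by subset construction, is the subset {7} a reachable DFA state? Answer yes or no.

no

Start state of the DFA: {1}.
{1} --p--> {1,6,7}  [new]
{1} --q--> {1,3,4,5}  [new]
{1,6,7} --p--> {1,2,3,4,5,6,7}  [new]
{1,6,7} --q--> {1,2,3,4,5,7}  [new]
{1,3,4,5} --p--> {1,3,5,6,7}  [new]
{1,3,4,5} --q--> {1,2,3,4,5}  [new]
{1,2,3,4,5,6,7} --p--> {1,2,3,4,5,6,7}  [seen]
{1,2,3,4,5,6,7} --q--> {1,2,3,4,5,6,7}  [seen]
{1,2,3,4,5,7} --p--> {1,2,3,4,5,6,7}  [seen]
{1,2,3,4,5,7} --q--> {1,2,3,4,5,6,7}  [seen]
{1,3,5,6,7} --p--> {1,2,3,4,5,6,7}  [seen]
{1,3,5,6,7} --q--> {1,2,3,4,5,7}  [seen]
{1,2,3,4,5} --p--> {1,2,3,5,6,7}  [new]
{1,2,3,4,5} --q--> {1,2,3,4,5,6}  [new]
{1,2,3,5,6,7} --p--> {1,2,3,4,5,6,7}  [seen]
{1,2,3,5,6,7} --q--> {1,2,3,4,5,6,7}  [seen]
{1,2,3,4,5,6} --p--> {1,2,3,5,6,7}  [seen]
{1,2,3,4,5,6} --q--> {1,2,3,4,5,6}  [seen]
Reachable DFA states: {1}, {1,6,7}, {1,3,4,5}, {1,2,3,4,5,6,7}, {1,2,3,4,5,7}, {1,3,5,6,7}, {1,2,3,4,5}, {1,2,3,5,6,7}, {1,2,3,4,5,6}.
{7} is not among them.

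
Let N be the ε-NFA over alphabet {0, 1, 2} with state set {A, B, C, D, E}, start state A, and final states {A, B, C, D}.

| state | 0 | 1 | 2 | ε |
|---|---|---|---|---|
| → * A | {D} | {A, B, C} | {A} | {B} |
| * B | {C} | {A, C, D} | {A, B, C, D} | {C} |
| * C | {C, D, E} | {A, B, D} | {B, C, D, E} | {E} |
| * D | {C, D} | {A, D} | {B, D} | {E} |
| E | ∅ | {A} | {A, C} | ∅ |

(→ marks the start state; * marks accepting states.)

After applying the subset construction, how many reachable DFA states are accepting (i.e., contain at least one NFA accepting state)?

Start state of the DFA: {A, B, C, E} (ε-closure of the NFA start).
{A, B, C, E} --0--> {C, D, E}  [new]
{A, B, C, E} --1--> {A, B, C, D, E}  [new]
{A, B, C, E} --2--> {A, B, C, D, E}  [seen]
{C, D, E} --0--> {C, D, E}  [seen]
{C, D, E} --1--> {A, B, C, D, E}  [seen]
{C, D, E} --2--> {A, B, C, D, E}  [seen]
{A, B, C, D, E} --0--> {C, D, E}  [seen]
{A, B, C, D, E} --1--> {A, B, C, D, E}  [seen]
{A, B, C, D, E} --2--> {A, B, C, D, E}  [seen]
Reachable DFA states: {A, B, C, E}, {C, D, E}, {A, B, C, D, E}.
Accepting DFA states (contain an NFA accepting state): {A, B, C, E}, {C, D, E}, {A, B, C, D, E}.

3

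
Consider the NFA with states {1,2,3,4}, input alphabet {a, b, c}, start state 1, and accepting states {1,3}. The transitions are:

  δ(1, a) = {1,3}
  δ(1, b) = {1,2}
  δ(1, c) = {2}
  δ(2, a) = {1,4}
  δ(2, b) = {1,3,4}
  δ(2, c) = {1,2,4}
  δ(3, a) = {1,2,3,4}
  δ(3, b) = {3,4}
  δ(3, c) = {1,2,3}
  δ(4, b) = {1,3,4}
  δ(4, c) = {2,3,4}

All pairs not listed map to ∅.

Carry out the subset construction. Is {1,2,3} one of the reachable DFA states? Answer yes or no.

Start state of the DFA: {1}.
{1} --a--> {1,3}  [new]
{1} --b--> {1,2}  [new]
{1} --c--> {2}  [new]
{1,3} --a--> {1,2,3,4}  [new]
{1,3} --b--> {1,2,3,4}  [seen]
{1,3} --c--> {1,2,3}  [new]
{1,2} --a--> {1,3,4}  [new]
{1,2} --b--> {1,2,3,4}  [seen]
{1,2} --c--> {1,2,4}  [new]
{2} --a--> {1,4}  [new]
{2} --b--> {1,3,4}  [seen]
{2} --c--> {1,2,4}  [seen]
{1,2,3,4} --a--> {1,2,3,4}  [seen]
{1,2,3,4} --b--> {1,2,3,4}  [seen]
{1,2,3,4} --c--> {1,2,3,4}  [seen]
{1,2,3} --a--> {1,2,3,4}  [seen]
{1,2,3} --b--> {1,2,3,4}  [seen]
{1,2,3} --c--> {1,2,3,4}  [seen]
{1,3,4} --a--> {1,2,3,4}  [seen]
{1,3,4} --b--> {1,2,3,4}  [seen]
{1,3,4} --c--> {1,2,3,4}  [seen]
{1,2,4} --a--> {1,3,4}  [seen]
{1,2,4} --b--> {1,2,3,4}  [seen]
{1,2,4} --c--> {1,2,3,4}  [seen]
{1,4} --a--> {1,3}  [seen]
{1,4} --b--> {1,2,3,4}  [seen]
{1,4} --c--> {2,3,4}  [new]
{2,3,4} --a--> {1,2,3,4}  [seen]
{2,3,4} --b--> {1,3,4}  [seen]
{2,3,4} --c--> {1,2,3,4}  [seen]
Reachable DFA states: {1}, {1,3}, {1,2}, {2}, {1,2,3,4}, {1,2,3}, {1,3,4}, {1,2,4}, {1,4}, {2,3,4}.
{1,2,3} is among them.

yes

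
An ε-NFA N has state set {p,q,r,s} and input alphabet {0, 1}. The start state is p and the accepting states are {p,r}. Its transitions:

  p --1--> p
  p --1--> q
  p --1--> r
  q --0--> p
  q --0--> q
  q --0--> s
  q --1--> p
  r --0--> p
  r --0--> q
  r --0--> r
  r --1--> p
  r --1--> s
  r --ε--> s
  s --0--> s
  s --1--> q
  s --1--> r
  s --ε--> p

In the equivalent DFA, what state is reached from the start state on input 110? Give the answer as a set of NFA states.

Start: {p}.
δ(p,1) = {p,q,r}.
Union: {p,q,r}.
ε-closure gives {p,q,r,s}.
After 1: {p,q,r,s}.
δ(p,1) = {p,q,r}; δ(q,1) = {p}; δ(r,1) = {p,s}; δ(s,1) = {q,r}.
Union: {p,q,r,s}.
After 1: {p,q,r,s}.
δ(p,0) = ∅; δ(q,0) = {p,q,s}; δ(r,0) = {p,q,r}; δ(s,0) = {s}.
Union: {p,q,r,s}.
After 0: {p,q,r,s}.

{p,q,r,s}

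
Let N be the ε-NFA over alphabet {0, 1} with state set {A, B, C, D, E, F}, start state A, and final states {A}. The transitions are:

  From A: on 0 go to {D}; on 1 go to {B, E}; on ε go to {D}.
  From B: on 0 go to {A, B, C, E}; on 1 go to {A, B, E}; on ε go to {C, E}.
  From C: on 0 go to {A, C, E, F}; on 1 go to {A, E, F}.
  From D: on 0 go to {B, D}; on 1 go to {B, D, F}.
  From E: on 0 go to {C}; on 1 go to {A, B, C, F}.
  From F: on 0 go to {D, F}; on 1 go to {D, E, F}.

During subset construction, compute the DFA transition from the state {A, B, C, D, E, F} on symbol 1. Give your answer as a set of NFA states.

{A, B, C, D, E, F}

δ(A,1) = {B, E}; δ(B,1) = {A, B, E}; δ(C,1) = {A, E, F}; δ(D,1) = {B, D, F}; δ(E,1) = {A, B, C, F}; δ(F,1) = {D, E, F}.
Union: {A, B, C, D, E, F}.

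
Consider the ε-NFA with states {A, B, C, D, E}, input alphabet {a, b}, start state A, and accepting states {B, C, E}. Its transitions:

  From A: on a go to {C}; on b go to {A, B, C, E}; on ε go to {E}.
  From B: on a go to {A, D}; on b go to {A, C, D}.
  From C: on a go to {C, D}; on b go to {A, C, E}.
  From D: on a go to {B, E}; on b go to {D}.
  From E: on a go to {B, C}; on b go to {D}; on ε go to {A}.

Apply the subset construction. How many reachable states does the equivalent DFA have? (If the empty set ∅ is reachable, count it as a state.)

4

Start state of the DFA: {A, E} (ε-closure of the NFA start).
{A, E} --a--> {B, C}  [new]
{A, E} --b--> {A, B, C, D, E}  [new]
{B, C} --a--> {A, C, D, E}  [new]
{B, C} --b--> {A, C, D, E}  [seen]
{A, B, C, D, E} --a--> {A, B, C, D, E}  [seen]
{A, B, C, D, E} --b--> {A, B, C, D, E}  [seen]
{A, C, D, E} --a--> {A, B, C, D, E}  [seen]
{A, C, D, E} --b--> {A, B, C, D, E}  [seen]
Reachable DFA states: {A, E}, {B, C}, {A, B, C, D, E}, {A, C, D, E}.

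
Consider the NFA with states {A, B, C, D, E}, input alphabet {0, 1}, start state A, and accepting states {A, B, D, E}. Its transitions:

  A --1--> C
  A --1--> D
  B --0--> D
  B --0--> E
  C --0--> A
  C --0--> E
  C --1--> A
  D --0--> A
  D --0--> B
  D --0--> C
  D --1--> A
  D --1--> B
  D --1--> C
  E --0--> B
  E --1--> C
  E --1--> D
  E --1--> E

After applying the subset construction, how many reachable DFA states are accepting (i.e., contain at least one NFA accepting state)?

Start state of the DFA: {A}.
{A} --0--> ∅  [new]
{A} --1--> {C, D}  [new]
∅ --0--> ∅  [seen]
∅ --1--> ∅  [seen]
{C, D} --0--> {A, B, C, E}  [new]
{C, D} --1--> {A, B, C}  [new]
{A, B, C, E} --0--> {A, B, D, E}  [new]
{A, B, C, E} --1--> {A, C, D, E}  [new]
{A, B, C} --0--> {A, D, E}  [new]
{A, B, C} --1--> {A, C, D}  [new]
{A, B, D, E} --0--> {A, B, C, D, E}  [new]
{A, B, D, E} --1--> {A, B, C, D, E}  [seen]
{A, C, D, E} --0--> {A, B, C, E}  [seen]
{A, C, D, E} --1--> {A, B, C, D, E}  [seen]
{A, D, E} --0--> {A, B, C}  [seen]
{A, D, E} --1--> {A, B, C, D, E}  [seen]
{A, C, D} --0--> {A, B, C, E}  [seen]
{A, C, D} --1--> {A, B, C, D}  [new]
{A, B, C, D, E} --0--> {A, B, C, D, E}  [seen]
{A, B, C, D, E} --1--> {A, B, C, D, E}  [seen]
{A, B, C, D} --0--> {A, B, C, D, E}  [seen]
{A, B, C, D} --1--> {A, B, C, D}  [seen]
Reachable DFA states: {A}, ∅, {C, D}, {A, B, C, E}, {A, B, C}, {A, B, D, E}, {A, C, D, E}, {A, D, E}, {A, C, D}, {A, B, C, D, E}, {A, B, C, D}.
Accepting DFA states (contain an NFA accepting state): {A}, {C, D}, {A, B, C, E}, {A, B, C}, {A, B, D, E}, {A, C, D, E}, {A, D, E}, {A, C, D}, {A, B, C, D, E}, {A, B, C, D}.

10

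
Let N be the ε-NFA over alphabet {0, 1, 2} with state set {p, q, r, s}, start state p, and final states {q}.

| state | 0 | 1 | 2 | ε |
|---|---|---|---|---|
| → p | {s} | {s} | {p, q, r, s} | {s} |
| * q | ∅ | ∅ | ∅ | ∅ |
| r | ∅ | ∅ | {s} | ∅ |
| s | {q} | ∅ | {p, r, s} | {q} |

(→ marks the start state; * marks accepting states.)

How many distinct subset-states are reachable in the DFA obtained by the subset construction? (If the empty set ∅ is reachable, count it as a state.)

5

Start state of the DFA: {p, q, s} (ε-closure of the NFA start).
{p, q, s} --0--> {q, s}  [new]
{p, q, s} --1--> {q, s}  [seen]
{p, q, s} --2--> {p, q, r, s}  [new]
{q, s} --0--> {q}  [new]
{q, s} --1--> ∅  [new]
{q, s} --2--> {p, q, r, s}  [seen]
{p, q, r, s} --0--> {q, s}  [seen]
{p, q, r, s} --1--> {q, s}  [seen]
{p, q, r, s} --2--> {p, q, r, s}  [seen]
{q} --0--> ∅  [seen]
{q} --1--> ∅  [seen]
{q} --2--> ∅  [seen]
∅ --0--> ∅  [seen]
∅ --1--> ∅  [seen]
∅ --2--> ∅  [seen]
Reachable DFA states: {p, q, s}, {q, s}, {p, q, r, s}, {q}, ∅.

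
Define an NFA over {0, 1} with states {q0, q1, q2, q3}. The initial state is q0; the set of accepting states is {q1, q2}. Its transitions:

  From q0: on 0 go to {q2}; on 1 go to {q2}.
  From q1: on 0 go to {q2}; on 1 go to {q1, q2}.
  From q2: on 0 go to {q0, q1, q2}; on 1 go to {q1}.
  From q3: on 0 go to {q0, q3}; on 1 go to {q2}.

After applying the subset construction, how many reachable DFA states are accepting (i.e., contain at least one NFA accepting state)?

Start state of the DFA: {q0}.
{q0} --0--> {q2}  [new]
{q0} --1--> {q2}  [seen]
{q2} --0--> {q0, q1, q2}  [new]
{q2} --1--> {q1}  [new]
{q0, q1, q2} --0--> {q0, q1, q2}  [seen]
{q0, q1, q2} --1--> {q1, q2}  [new]
{q1} --0--> {q2}  [seen]
{q1} --1--> {q1, q2}  [seen]
{q1, q2} --0--> {q0, q1, q2}  [seen]
{q1, q2} --1--> {q1, q2}  [seen]
Reachable DFA states: {q0}, {q2}, {q0, q1, q2}, {q1}, {q1, q2}.
Accepting DFA states (contain an NFA accepting state): {q2}, {q0, q1, q2}, {q1}, {q1, q2}.

4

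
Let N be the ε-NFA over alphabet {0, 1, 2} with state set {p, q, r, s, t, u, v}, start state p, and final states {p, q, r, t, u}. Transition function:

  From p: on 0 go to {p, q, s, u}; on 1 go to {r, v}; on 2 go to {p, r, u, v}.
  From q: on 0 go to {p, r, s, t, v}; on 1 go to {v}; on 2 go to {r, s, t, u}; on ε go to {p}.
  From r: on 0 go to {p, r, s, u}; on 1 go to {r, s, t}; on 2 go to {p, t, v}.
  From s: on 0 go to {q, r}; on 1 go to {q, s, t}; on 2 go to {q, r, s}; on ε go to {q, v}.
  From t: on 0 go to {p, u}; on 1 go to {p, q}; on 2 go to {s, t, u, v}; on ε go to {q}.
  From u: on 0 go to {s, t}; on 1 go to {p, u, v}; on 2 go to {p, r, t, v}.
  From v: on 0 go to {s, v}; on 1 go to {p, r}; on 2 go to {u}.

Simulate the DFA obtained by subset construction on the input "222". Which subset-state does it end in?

{p, q, r, s, t, u, v}

Start: {p}.
δ(p,2) = {p, r, u, v}.
Union: {p, r, u, v}.
After 2: {p, r, u, v}.
δ(p,2) = {p, r, u, v}; δ(r,2) = {p, t, v}; δ(u,2) = {p, r, t, v}; δ(v,2) = {u}.
Union: {p, r, t, u, v}.
ε-closure gives {p, q, r, t, u, v}.
After 2: {p, q, r, t, u, v}.
δ(p,2) = {p, r, u, v}; δ(q,2) = {r, s, t, u}; δ(r,2) = {p, t, v}; δ(t,2) = {s, t, u, v}; δ(u,2) = {p, r, t, v}; δ(v,2) = {u}.
Union: {p, r, s, t, u, v}.
ε-closure gives {p, q, r, s, t, u, v}.
After 2: {p, q, r, s, t, u, v}.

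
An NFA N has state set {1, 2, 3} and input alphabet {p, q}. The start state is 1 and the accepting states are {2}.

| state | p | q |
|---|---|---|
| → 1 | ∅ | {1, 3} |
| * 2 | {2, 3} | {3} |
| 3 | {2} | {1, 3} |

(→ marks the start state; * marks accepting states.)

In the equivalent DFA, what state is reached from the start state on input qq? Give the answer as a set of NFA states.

Start: {1}.
δ(1,q) = {1, 3}.
Union: {1, 3}.
After q: {1, 3}.
δ(1,q) = {1, 3}; δ(3,q) = {1, 3}.
Union: {1, 3}.
After q: {1, 3}.

{1, 3}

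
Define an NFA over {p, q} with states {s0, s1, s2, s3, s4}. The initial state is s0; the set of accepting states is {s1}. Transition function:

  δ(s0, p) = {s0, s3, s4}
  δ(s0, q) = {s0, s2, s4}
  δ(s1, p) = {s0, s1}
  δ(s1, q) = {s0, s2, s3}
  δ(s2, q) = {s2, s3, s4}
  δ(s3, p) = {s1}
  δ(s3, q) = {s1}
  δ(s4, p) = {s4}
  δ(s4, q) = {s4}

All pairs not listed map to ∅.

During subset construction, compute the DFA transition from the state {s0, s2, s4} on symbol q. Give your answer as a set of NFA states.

δ(s0,q) = {s0, s2, s4}; δ(s2,q) = {s2, s3, s4}; δ(s4,q) = {s4}.
Union: {s0, s2, s3, s4}.

{s0, s2, s3, s4}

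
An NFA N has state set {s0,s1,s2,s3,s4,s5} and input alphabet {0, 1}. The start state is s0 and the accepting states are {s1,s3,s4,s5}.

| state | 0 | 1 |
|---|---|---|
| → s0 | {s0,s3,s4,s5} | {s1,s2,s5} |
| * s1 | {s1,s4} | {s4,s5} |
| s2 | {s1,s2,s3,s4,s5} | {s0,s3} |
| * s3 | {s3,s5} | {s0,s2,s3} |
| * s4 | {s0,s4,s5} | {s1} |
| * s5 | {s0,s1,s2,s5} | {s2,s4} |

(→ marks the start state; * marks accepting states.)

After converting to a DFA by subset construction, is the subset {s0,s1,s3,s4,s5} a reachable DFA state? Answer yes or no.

Start state of the DFA: {s0}.
{s0} --0--> {s0,s3,s4,s5}  [new]
{s0} --1--> {s1,s2,s5}  [new]
{s0,s3,s4,s5} --0--> {s0,s1,s2,s3,s4,s5}  [new]
{s0,s3,s4,s5} --1--> {s0,s1,s2,s3,s4,s5}  [seen]
{s1,s2,s5} --0--> {s0,s1,s2,s3,s4,s5}  [seen]
{s1,s2,s5} --1--> {s0,s2,s3,s4,s5}  [new]
{s0,s1,s2,s3,s4,s5} --0--> {s0,s1,s2,s3,s4,s5}  [seen]
{s0,s1,s2,s3,s4,s5} --1--> {s0,s1,s2,s3,s4,s5}  [seen]
{s0,s2,s3,s4,s5} --0--> {s0,s1,s2,s3,s4,s5}  [seen]
{s0,s2,s3,s4,s5} --1--> {s0,s1,s2,s3,s4,s5}  [seen]
Reachable DFA states: {s0}, {s0,s3,s4,s5}, {s1,s2,s5}, {s0,s1,s2,s3,s4,s5}, {s0,s2,s3,s4,s5}.
{s0,s1,s3,s4,s5} is not among them.

no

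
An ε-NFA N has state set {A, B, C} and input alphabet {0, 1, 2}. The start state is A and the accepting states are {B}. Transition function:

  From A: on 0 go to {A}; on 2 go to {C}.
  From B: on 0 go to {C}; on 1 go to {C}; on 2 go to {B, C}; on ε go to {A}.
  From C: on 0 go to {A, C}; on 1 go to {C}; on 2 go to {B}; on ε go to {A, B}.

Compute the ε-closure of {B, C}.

Begin with {B, C}.
B →ε {A}; add A.
ε-closure = {A, B, C}.

{A, B, C}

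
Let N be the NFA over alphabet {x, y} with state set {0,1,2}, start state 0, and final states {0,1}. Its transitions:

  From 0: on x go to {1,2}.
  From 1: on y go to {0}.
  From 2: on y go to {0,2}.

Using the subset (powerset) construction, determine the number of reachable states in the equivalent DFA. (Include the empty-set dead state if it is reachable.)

4

Start state of the DFA: {0}.
{0} --x--> {1,2}  [new]
{0} --y--> ∅  [new]
{1,2} --x--> ∅  [seen]
{1,2} --y--> {0,2}  [new]
∅ --x--> ∅  [seen]
∅ --y--> ∅  [seen]
{0,2} --x--> {1,2}  [seen]
{0,2} --y--> {0,2}  [seen]
Reachable DFA states: {0}, {1,2}, ∅, {0,2}.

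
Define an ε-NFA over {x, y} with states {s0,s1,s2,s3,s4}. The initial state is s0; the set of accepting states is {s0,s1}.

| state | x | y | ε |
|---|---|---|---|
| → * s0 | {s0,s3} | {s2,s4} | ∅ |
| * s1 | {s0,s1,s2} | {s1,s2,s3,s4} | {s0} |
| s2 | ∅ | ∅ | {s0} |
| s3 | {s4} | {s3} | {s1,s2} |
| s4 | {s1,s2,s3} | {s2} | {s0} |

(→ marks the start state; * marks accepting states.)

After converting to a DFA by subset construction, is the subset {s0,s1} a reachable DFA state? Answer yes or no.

no

Start state of the DFA: {s0} (ε-closure of the NFA start).
{s0} --x--> {s0,s1,s2,s3}  [new]
{s0} --y--> {s0,s2,s4}  [new]
{s0,s1,s2,s3} --x--> {s0,s1,s2,s3,s4}  [new]
{s0,s1,s2,s3} --y--> {s0,s1,s2,s3,s4}  [seen]
{s0,s2,s4} --x--> {s0,s1,s2,s3}  [seen]
{s0,s2,s4} --y--> {s0,s2,s4}  [seen]
{s0,s1,s2,s3,s4} --x--> {s0,s1,s2,s3,s4}  [seen]
{s0,s1,s2,s3,s4} --y--> {s0,s1,s2,s3,s4}  [seen]
Reachable DFA states: {s0}, {s0,s1,s2,s3}, {s0,s2,s4}, {s0,s1,s2,s3,s4}.
{s0,s1} is not among them.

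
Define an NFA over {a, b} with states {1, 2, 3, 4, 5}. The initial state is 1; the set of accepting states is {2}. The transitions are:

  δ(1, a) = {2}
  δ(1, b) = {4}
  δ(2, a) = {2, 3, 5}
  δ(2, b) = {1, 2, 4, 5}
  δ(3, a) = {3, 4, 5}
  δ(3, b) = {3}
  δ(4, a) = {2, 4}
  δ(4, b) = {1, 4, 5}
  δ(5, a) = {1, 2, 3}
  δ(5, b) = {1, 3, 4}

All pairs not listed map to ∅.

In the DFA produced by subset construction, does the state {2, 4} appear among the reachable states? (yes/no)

yes

Start state of the DFA: {1}.
{1} --a--> {2}  [new]
{1} --b--> {4}  [new]
{2} --a--> {2, 3, 5}  [new]
{2} --b--> {1, 2, 4, 5}  [new]
{4} --a--> {2, 4}  [new]
{4} --b--> {1, 4, 5}  [new]
{2, 3, 5} --a--> {1, 2, 3, 4, 5}  [new]
{2, 3, 5} --b--> {1, 2, 3, 4, 5}  [seen]
{1, 2, 4, 5} --a--> {1, 2, 3, 4, 5}  [seen]
{1, 2, 4, 5} --b--> {1, 2, 3, 4, 5}  [seen]
{2, 4} --a--> {2, 3, 4, 5}  [new]
{2, 4} --b--> {1, 2, 4, 5}  [seen]
{1, 4, 5} --a--> {1, 2, 3, 4}  [new]
{1, 4, 5} --b--> {1, 3, 4, 5}  [new]
{1, 2, 3, 4, 5} --a--> {1, 2, 3, 4, 5}  [seen]
{1, 2, 3, 4, 5} --b--> {1, 2, 3, 4, 5}  [seen]
{2, 3, 4, 5} --a--> {1, 2, 3, 4, 5}  [seen]
{2, 3, 4, 5} --b--> {1, 2, 3, 4, 5}  [seen]
{1, 2, 3, 4} --a--> {2, 3, 4, 5}  [seen]
{1, 2, 3, 4} --b--> {1, 2, 3, 4, 5}  [seen]
{1, 3, 4, 5} --a--> {1, 2, 3, 4, 5}  [seen]
{1, 3, 4, 5} --b--> {1, 3, 4, 5}  [seen]
Reachable DFA states: {1}, {2}, {4}, {2, 3, 5}, {1, 2, 4, 5}, {2, 4}, {1, 4, 5}, {1, 2, 3, 4, 5}, {2, 3, 4, 5}, {1, 2, 3, 4}, {1, 3, 4, 5}.
{2, 4} is among them.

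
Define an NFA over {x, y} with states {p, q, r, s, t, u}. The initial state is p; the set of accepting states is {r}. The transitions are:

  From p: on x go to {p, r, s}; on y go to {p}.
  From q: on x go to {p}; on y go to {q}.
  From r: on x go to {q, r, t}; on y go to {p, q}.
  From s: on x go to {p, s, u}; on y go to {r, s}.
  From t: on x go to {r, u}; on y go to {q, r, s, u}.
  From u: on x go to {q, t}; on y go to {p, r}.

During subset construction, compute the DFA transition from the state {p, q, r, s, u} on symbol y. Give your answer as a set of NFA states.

{p, q, r, s}

δ(p,y) = {p}; δ(q,y) = {q}; δ(r,y) = {p, q}; δ(s,y) = {r, s}; δ(u,y) = {p, r}.
Union: {p, q, r, s}.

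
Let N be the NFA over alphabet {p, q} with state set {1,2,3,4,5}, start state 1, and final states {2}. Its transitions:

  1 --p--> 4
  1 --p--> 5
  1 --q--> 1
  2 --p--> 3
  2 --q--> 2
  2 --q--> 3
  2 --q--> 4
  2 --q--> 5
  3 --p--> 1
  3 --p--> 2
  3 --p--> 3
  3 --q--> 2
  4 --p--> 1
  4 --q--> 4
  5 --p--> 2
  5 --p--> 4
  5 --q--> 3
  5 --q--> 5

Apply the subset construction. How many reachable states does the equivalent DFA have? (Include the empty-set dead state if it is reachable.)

8

Start state of the DFA: {1}.
{1} --p--> {4,5}  [new]
{1} --q--> {1}  [seen]
{4,5} --p--> {1,2,4}  [new]
{4,5} --q--> {3,4,5}  [new]
{1,2,4} --p--> {1,3,4,5}  [new]
{1,2,4} --q--> {1,2,3,4,5}  [new]
{3,4,5} --p--> {1,2,3,4}  [new]
{3,4,5} --q--> {2,3,4,5}  [new]
{1,3,4,5} --p--> {1,2,3,4,5}  [seen]
{1,3,4,5} --q--> {1,2,3,4,5}  [seen]
{1,2,3,4,5} --p--> {1,2,3,4,5}  [seen]
{1,2,3,4,5} --q--> {1,2,3,4,5}  [seen]
{1,2,3,4} --p--> {1,2,3,4,5}  [seen]
{1,2,3,4} --q--> {1,2,3,4,5}  [seen]
{2,3,4,5} --p--> {1,2,3,4}  [seen]
{2,3,4,5} --q--> {2,3,4,5}  [seen]
Reachable DFA states: {1}, {4,5}, {1,2,4}, {3,4,5}, {1,3,4,5}, {1,2,3,4,5}, {1,2,3,4}, {2,3,4,5}.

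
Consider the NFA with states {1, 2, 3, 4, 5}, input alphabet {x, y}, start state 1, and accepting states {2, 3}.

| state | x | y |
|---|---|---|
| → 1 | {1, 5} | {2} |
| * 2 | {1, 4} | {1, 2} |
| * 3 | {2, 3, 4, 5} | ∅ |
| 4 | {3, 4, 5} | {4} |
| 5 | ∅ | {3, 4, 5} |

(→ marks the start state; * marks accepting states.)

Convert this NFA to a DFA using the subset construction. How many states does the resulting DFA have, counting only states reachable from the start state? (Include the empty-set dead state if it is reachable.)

11

Start state of the DFA: {1}.
{1} --x--> {1, 5}  [new]
{1} --y--> {2}  [new]
{1, 5} --x--> {1, 5}  [seen]
{1, 5} --y--> {2, 3, 4, 5}  [new]
{2} --x--> {1, 4}  [new]
{2} --y--> {1, 2}  [new]
{2, 3, 4, 5} --x--> {1, 2, 3, 4, 5}  [new]
{2, 3, 4, 5} --y--> {1, 2, 3, 4, 5}  [seen]
{1, 4} --x--> {1, 3, 4, 5}  [new]
{1, 4} --y--> {2, 4}  [new]
{1, 2} --x--> {1, 4, 5}  [new]
{1, 2} --y--> {1, 2}  [seen]
{1, 2, 3, 4, 5} --x--> {1, 2, 3, 4, 5}  [seen]
{1, 2, 3, 4, 5} --y--> {1, 2, 3, 4, 5}  [seen]
{1, 3, 4, 5} --x--> {1, 2, 3, 4, 5}  [seen]
{1, 3, 4, 5} --y--> {2, 3, 4, 5}  [seen]
{2, 4} --x--> {1, 3, 4, 5}  [seen]
{2, 4} --y--> {1, 2, 4}  [new]
{1, 4, 5} --x--> {1, 3, 4, 5}  [seen]
{1, 4, 5} --y--> {2, 3, 4, 5}  [seen]
{1, 2, 4} --x--> {1, 3, 4, 5}  [seen]
{1, 2, 4} --y--> {1, 2, 4}  [seen]
Reachable DFA states: {1}, {1, 5}, {2}, {2, 3, 4, 5}, {1, 4}, {1, 2}, {1, 2, 3, 4, 5}, {1, 3, 4, 5}, {2, 4}, {1, 4, 5}, {1, 2, 4}.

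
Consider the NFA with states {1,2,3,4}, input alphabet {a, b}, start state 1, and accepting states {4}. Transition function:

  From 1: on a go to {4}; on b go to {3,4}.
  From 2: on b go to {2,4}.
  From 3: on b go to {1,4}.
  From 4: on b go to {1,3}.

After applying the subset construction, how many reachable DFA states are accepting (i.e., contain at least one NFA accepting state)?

3

Start state of the DFA: {1}.
{1} --a--> {4}  [new]
{1} --b--> {3,4}  [new]
{4} --a--> ∅  [new]
{4} --b--> {1,3}  [new]
{3,4} --a--> ∅  [seen]
{3,4} --b--> {1,3,4}  [new]
∅ --a--> ∅  [seen]
∅ --b--> ∅  [seen]
{1,3} --a--> {4}  [seen]
{1,3} --b--> {1,3,4}  [seen]
{1,3,4} --a--> {4}  [seen]
{1,3,4} --b--> {1,3,4}  [seen]
Reachable DFA states: {1}, {4}, {3,4}, ∅, {1,3}, {1,3,4}.
Accepting DFA states (contain an NFA accepting state): {4}, {3,4}, {1,3,4}.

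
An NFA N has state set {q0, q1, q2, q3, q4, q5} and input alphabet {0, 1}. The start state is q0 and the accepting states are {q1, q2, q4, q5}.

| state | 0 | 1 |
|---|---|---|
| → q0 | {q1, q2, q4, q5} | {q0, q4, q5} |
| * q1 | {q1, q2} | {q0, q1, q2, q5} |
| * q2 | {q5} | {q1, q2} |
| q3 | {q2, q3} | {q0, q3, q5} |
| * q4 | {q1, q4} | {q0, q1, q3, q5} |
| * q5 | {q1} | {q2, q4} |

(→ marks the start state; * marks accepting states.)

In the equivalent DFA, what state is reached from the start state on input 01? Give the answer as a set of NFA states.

{q0, q1, q2, q3, q4, q5}

Start: {q0}.
δ(q0,0) = {q1, q2, q4, q5}.
Union: {q1, q2, q4, q5}.
After 0: {q1, q2, q4, q5}.
δ(q1,1) = {q0, q1, q2, q5}; δ(q2,1) = {q1, q2}; δ(q4,1) = {q0, q1, q3, q5}; δ(q5,1) = {q2, q4}.
Union: {q0, q1, q2, q3, q4, q5}.
After 1: {q0, q1, q2, q3, q4, q5}.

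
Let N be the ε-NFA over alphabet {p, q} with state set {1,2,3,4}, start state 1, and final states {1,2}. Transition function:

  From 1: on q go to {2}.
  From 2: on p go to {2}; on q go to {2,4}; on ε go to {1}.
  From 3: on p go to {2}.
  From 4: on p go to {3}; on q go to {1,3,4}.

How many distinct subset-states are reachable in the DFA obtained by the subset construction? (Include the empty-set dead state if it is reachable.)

Start state of the DFA: {1} (ε-closure of the NFA start).
{1} --p--> ∅  [new]
{1} --q--> {1,2}  [new]
∅ --p--> ∅  [seen]
∅ --q--> ∅  [seen]
{1,2} --p--> {1,2}  [seen]
{1,2} --q--> {1,2,4}  [new]
{1,2,4} --p--> {1,2,3}  [new]
{1,2,4} --q--> {1,2,3,4}  [new]
{1,2,3} --p--> {1,2}  [seen]
{1,2,3} --q--> {1,2,4}  [seen]
{1,2,3,4} --p--> {1,2,3}  [seen]
{1,2,3,4} --q--> {1,2,3,4}  [seen]
Reachable DFA states: {1}, ∅, {1,2}, {1,2,4}, {1,2,3}, {1,2,3,4}.

6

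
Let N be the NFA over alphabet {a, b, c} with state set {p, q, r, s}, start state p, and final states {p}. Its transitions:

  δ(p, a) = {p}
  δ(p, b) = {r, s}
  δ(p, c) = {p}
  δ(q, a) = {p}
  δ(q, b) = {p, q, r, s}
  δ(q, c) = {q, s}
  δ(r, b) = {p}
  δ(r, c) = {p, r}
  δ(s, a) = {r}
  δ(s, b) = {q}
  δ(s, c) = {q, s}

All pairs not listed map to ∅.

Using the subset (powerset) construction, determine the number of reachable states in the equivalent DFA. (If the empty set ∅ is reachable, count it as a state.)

Start state of the DFA: {p}.
{p} --a--> {p}  [seen]
{p} --b--> {r, s}  [new]
{p} --c--> {p}  [seen]
{r, s} --a--> {r}  [new]
{r, s} --b--> {p, q}  [new]
{r, s} --c--> {p, q, r, s}  [new]
{r} --a--> ∅  [new]
{r} --b--> {p}  [seen]
{r} --c--> {p, r}  [new]
{p, q} --a--> {p}  [seen]
{p, q} --b--> {p, q, r, s}  [seen]
{p, q} --c--> {p, q, s}  [new]
{p, q, r, s} --a--> {p, r}  [seen]
{p, q, r, s} --b--> {p, q, r, s}  [seen]
{p, q, r, s} --c--> {p, q, r, s}  [seen]
∅ --a--> ∅  [seen]
∅ --b--> ∅  [seen]
∅ --c--> ∅  [seen]
{p, r} --a--> {p}  [seen]
{p, r} --b--> {p, r, s}  [new]
{p, r} --c--> {p, r}  [seen]
{p, q, s} --a--> {p, r}  [seen]
{p, q, s} --b--> {p, q, r, s}  [seen]
{p, q, s} --c--> {p, q, s}  [seen]
{p, r, s} --a--> {p, r}  [seen]
{p, r, s} --b--> {p, q, r, s}  [seen]
{p, r, s} --c--> {p, q, r, s}  [seen]
Reachable DFA states: {p}, {r, s}, {r}, {p, q}, {p, q, r, s}, ∅, {p, r}, {p, q, s}, {p, r, s}.

9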